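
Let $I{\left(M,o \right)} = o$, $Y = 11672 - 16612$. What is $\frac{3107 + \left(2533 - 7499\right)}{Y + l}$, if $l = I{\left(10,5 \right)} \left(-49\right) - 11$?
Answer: $\frac{1859}{5196} \approx 0.35778$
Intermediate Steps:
$Y = -4940$ ($Y = 11672 - 16612 = -4940$)
$l = -256$ ($l = 5 \left(-49\right) - 11 = -245 - 11 = -256$)
$\frac{3107 + \left(2533 - 7499\right)}{Y + l} = \frac{3107 + \left(2533 - 7499\right)}{-4940 - 256} = \frac{3107 + \left(2533 - 7499\right)}{-5196} = \left(3107 - 4966\right) \left(- \frac{1}{5196}\right) = \left(-1859\right) \left(- \frac{1}{5196}\right) = \frac{1859}{5196}$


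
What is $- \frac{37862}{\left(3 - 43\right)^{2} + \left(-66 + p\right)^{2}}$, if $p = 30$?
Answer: $- \frac{18931}{1448} \approx -13.074$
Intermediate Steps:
$- \frac{37862}{\left(3 - 43\right)^{2} + \left(-66 + p\right)^{2}} = - \frac{37862}{\left(3 - 43\right)^{2} + \left(-66 + 30\right)^{2}} = - \frac{37862}{\left(-40\right)^{2} + \left(-36\right)^{2}} = - \frac{37862}{1600 + 1296} = - \frac{37862}{2896} = \left(-37862\right) \frac{1}{2896} = - \frac{18931}{1448}$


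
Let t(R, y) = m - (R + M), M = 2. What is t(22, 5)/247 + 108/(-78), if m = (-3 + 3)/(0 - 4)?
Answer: -366/247 ≈ -1.4818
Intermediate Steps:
m = 0 (m = 0/(-4) = 0*(-¼) = 0)
t(R, y) = -2 - R (t(R, y) = 0 - (R + 2) = 0 - (2 + R) = 0 + (-2 - R) = -2 - R)
t(22, 5)/247 + 108/(-78) = (-2 - 1*22)/247 + 108/(-78) = (-2 - 22)*(1/247) + 108*(-1/78) = -24*1/247 - 18/13 = -24/247 - 18/13 = -366/247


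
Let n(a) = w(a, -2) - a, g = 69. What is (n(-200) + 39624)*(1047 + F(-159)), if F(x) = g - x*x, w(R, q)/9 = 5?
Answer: -963434385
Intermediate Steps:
w(R, q) = 45 (w(R, q) = 9*5 = 45)
n(a) = 45 - a
F(x) = 69 - x**2 (F(x) = 69 - x*x = 69 - x**2)
(n(-200) + 39624)*(1047 + F(-159)) = ((45 - 1*(-200)) + 39624)*(1047 + (69 - 1*(-159)**2)) = ((45 + 200) + 39624)*(1047 + (69 - 1*25281)) = (245 + 39624)*(1047 + (69 - 25281)) = 39869*(1047 - 25212) = 39869*(-24165) = -963434385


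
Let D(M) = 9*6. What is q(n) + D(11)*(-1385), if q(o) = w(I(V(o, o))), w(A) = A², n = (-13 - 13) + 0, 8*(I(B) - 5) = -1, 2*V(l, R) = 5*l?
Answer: -4785039/64 ≈ -74766.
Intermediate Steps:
V(l, R) = 5*l/2 (V(l, R) = (5*l)/2 = 5*l/2)
I(B) = 39/8 (I(B) = 5 + (⅛)*(-1) = 5 - ⅛ = 39/8)
D(M) = 54
n = -26 (n = -26 + 0 = -26)
q(o) = 1521/64 (q(o) = (39/8)² = 1521/64)
q(n) + D(11)*(-1385) = 1521/64 + 54*(-1385) = 1521/64 - 74790 = -4785039/64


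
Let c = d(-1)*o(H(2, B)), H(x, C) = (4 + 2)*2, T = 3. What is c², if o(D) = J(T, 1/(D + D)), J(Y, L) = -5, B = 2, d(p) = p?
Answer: 25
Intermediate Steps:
H(x, C) = 12 (H(x, C) = 6*2 = 12)
o(D) = -5
c = 5 (c = -1*(-5) = 5)
c² = 5² = 25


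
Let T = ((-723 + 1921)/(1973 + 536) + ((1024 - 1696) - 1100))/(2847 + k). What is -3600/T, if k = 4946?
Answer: 1407789864/88895 ≈ 15837.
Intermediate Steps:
T = -4444750/19552637 (T = ((-723 + 1921)/(1973 + 536) + ((1024 - 1696) - 1100))/(2847 + 4946) = (1198/2509 + (-672 - 1100))/7793 = (1198*(1/2509) - 1772)*(1/7793) = (1198/2509 - 1772)*(1/7793) = -4444750/2509*1/7793 = -4444750/19552637 ≈ -0.22732)
-3600/T = -3600/(-4444750/19552637) = -3600*(-19552637/4444750) = 1407789864/88895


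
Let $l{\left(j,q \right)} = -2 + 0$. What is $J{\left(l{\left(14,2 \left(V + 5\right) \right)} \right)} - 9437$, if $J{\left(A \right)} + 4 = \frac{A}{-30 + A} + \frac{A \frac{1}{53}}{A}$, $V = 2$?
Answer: $- \frac{8005899}{848} \approx -9440.9$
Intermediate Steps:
$l{\left(j,q \right)} = -2$
$J{\left(A \right)} = - \frac{211}{53} + \frac{A}{-30 + A}$ ($J{\left(A \right)} = -4 + \left(\frac{A}{-30 + A} + \frac{A \frac{1}{53}}{A}\right) = -4 + \left(\frac{A}{-30 + A} + \frac{\frac{1}{53} A}{A}\right) = -4 + \left(\frac{A}{-30 + A} + \frac{1}{53}\right) = -4 + \left(\frac{1}{53} + \frac{A}{-30 + A}\right) = - \frac{211}{53} + \frac{A}{-30 + A}$)
$J{\left(l{\left(14,2 \left(V + 5\right) \right)} \right)} - 9437 = \frac{2 \left(3165 - -158\right)}{53 \left(-30 - 2\right)} - 9437 = \frac{2 \left(3165 + 158\right)}{53 \left(-32\right)} - 9437 = \frac{2}{53} \left(- \frac{1}{32}\right) 3323 - 9437 = - \frac{3323}{848} - 9437 = - \frac{8005899}{848}$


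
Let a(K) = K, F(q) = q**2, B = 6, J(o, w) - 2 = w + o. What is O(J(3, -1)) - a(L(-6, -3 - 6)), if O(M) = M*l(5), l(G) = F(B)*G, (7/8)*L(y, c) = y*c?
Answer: 4608/7 ≈ 658.29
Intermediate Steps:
J(o, w) = 2 + o + w (J(o, w) = 2 + (w + o) = 2 + (o + w) = 2 + o + w)
L(y, c) = 8*c*y/7 (L(y, c) = 8*(y*c)/7 = 8*(c*y)/7 = 8*c*y/7)
l(G) = 36*G (l(G) = 6**2*G = 36*G)
O(M) = 180*M (O(M) = M*(36*5) = M*180 = 180*M)
O(J(3, -1)) - a(L(-6, -3 - 6)) = 180*(2 + 3 - 1) - 8*(-3 - 6)*(-6)/7 = 180*4 - 8*(-9)*(-6)/7 = 720 - 1*432/7 = 720 - 432/7 = 4608/7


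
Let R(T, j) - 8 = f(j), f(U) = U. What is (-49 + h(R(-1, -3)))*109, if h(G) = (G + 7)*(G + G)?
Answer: 7739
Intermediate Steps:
R(T, j) = 8 + j
h(G) = 2*G*(7 + G) (h(G) = (7 + G)*(2*G) = 2*G*(7 + G))
(-49 + h(R(-1, -3)))*109 = (-49 + 2*(8 - 3)*(7 + (8 - 3)))*109 = (-49 + 2*5*(7 + 5))*109 = (-49 + 2*5*12)*109 = (-49 + 120)*109 = 71*109 = 7739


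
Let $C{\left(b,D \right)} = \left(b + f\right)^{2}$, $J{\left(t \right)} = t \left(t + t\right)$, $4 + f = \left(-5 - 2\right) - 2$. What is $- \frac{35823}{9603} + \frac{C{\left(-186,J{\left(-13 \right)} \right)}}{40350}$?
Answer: $- \frac{118352183}{43053450} \approx -2.749$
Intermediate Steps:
$f = -13$ ($f = -4 - 9 = -13$)
$J{\left(t \right)} = 2 t^{2}$ ($J{\left(t \right)} = t 2 t = 2 t^{2}$)
$C{\left(b,D \right)} = \left(-13 + b\right)^{2}$ ($C{\left(b,D \right)} = \left(b - 13\right)^{2} = \left(-13 + b\right)^{2}$)
$- \frac{35823}{9603} + \frac{C{\left(-186,J{\left(-13 \right)} \right)}}{40350} = - \frac{35823}{9603} + \frac{\left(-13 - 186\right)^{2}}{40350} = \left(-35823\right) \frac{1}{9603} + \left(-199\right)^{2} \cdot \frac{1}{40350} = - \frac{11941}{3201} + 39601 \cdot \frac{1}{40350} = - \frac{11941}{3201} + \frac{39601}{40350} = - \frac{118352183}{43053450}$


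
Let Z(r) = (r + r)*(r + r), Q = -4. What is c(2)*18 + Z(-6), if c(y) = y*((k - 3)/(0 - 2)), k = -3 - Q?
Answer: 180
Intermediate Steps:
k = 1 (k = -3 - 1*(-4) = -3 + 4 = 1)
c(y) = y (c(y) = y*((1 - 3)/(0 - 2)) = y*(-2/(-2)) = y*(-2*(-1/2)) = y*1 = y)
Z(r) = 4*r**2 (Z(r) = (2*r)*(2*r) = 4*r**2)
c(2)*18 + Z(-6) = 2*18 + 4*(-6)**2 = 36 + 4*36 = 36 + 144 = 180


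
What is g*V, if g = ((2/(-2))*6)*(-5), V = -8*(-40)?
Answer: 9600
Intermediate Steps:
V = 320
g = 30 (g = ((2*(-½))*6)*(-5) = -1*6*(-5) = -6*(-5) = 30)
g*V = 30*320 = 9600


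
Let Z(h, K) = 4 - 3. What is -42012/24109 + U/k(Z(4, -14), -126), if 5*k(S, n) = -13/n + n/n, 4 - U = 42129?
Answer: -639828563418/3351151 ≈ -1.9093e+5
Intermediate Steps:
Z(h, K) = 1
U = -42125 (U = 4 - 1*42129 = 4 - 42129 = -42125)
k(S, n) = ⅕ - 13/(5*n) (k(S, n) = (-13/n + n/n)/5 = (-13/n + 1)/5 = (1 - 13/n)/5 = ⅕ - 13/(5*n))
-42012/24109 + U/k(Z(4, -14), -126) = -42012/24109 - 42125*(-630/(-13 - 126)) = -42012*1/24109 - 42125/((⅕)*(-1/126)*(-139)) = -42012/24109 - 42125/139/630 = -42012/24109 - 42125*630/139 = -42012/24109 - 26538750/139 = -639828563418/3351151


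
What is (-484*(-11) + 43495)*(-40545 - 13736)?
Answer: -2649944139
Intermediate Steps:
(-484*(-11) + 43495)*(-40545 - 13736) = (5324 + 43495)*(-54281) = 48819*(-54281) = -2649944139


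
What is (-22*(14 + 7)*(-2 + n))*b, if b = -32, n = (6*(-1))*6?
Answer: -561792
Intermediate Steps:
n = -36 (n = -6*6 = -36)
(-22*(14 + 7)*(-2 + n))*b = -22*(14 + 7)*(-2 - 36)*(-32) = -462*(-38)*(-32) = -22*(-798)*(-32) = 17556*(-32) = -561792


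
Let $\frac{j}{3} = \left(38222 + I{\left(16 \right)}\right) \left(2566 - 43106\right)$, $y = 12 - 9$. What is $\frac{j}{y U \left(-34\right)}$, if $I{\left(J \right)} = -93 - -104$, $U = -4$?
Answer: $- \frac{22793615}{2} \approx -1.1397 \cdot 10^{7}$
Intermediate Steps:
$y = 3$
$I{\left(J \right)} = 11$ ($I{\left(J \right)} = -93 + 104 = 11$)
$j = -4649897460$ ($j = 3 \left(38222 + 11\right) \left(2566 - 43106\right) = 3 \cdot 38233 \left(-40540\right) = 3 \left(-1549965820\right) = -4649897460$)
$\frac{j}{y U \left(-34\right)} = - \frac{4649897460}{3 \left(-4\right) \left(-34\right)} = - \frac{4649897460}{\left(-12\right) \left(-34\right)} = - \frac{4649897460}{408} = \left(-4649897460\right) \frac{1}{408} = - \frac{22793615}{2}$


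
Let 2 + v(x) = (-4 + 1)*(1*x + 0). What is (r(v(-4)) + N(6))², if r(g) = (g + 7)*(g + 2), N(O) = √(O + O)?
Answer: 41628 + 816*√3 ≈ 43041.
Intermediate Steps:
v(x) = -2 - 3*x (v(x) = -2 + (-4 + 1)*(1*x + 0) = -2 - 3*(x + 0) = -2 - 3*x)
N(O) = √2*√O (N(O) = √(2*O) = √2*√O)
r(g) = (2 + g)*(7 + g) (r(g) = (7 + g)*(2 + g) = (2 + g)*(7 + g))
(r(v(-4)) + N(6))² = ((14 + (-2 - 3*(-4))² + 9*(-2 - 3*(-4))) + √2*√6)² = ((14 + (-2 + 12)² + 9*(-2 + 12)) + 2*√3)² = ((14 + 10² + 9*10) + 2*√3)² = ((14 + 100 + 90) + 2*√3)² = (204 + 2*√3)²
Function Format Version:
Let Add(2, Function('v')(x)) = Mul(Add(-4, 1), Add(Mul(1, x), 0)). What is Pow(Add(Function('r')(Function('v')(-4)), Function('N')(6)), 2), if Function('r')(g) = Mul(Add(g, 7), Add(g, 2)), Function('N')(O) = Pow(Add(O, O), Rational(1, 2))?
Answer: Add(41628, Mul(816, Pow(3, Rational(1, 2)))) ≈ 43041.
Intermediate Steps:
Function('v')(x) = Add(-2, Mul(-3, x)) (Function('v')(x) = Add(-2, Mul(Add(-4, 1), Add(Mul(1, x), 0))) = Add(-2, Mul(-3, Add(x, 0))) = Add(-2, Mul(-3, x)))
Function('N')(O) = Mul(Pow(2, Rational(1, 2)), Pow(O, Rational(1, 2))) (Function('N')(O) = Pow(Mul(2, O), Rational(1, 2)) = Mul(Pow(2, Rational(1, 2)), Pow(O, Rational(1, 2))))
Function('r')(g) = Mul(Add(2, g), Add(7, g)) (Function('r')(g) = Mul(Add(7, g), Add(2, g)) = Mul(Add(2, g), Add(7, g)))
Pow(Add(Function('r')(Function('v')(-4)), Function('N')(6)), 2) = Pow(Add(Add(14, Pow(Add(-2, Mul(-3, -4)), 2), Mul(9, Add(-2, Mul(-3, -4)))), Mul(Pow(2, Rational(1, 2)), Pow(6, Rational(1, 2)))), 2) = Pow(Add(Add(14, Pow(Add(-2, 12), 2), Mul(9, Add(-2, 12))), Mul(2, Pow(3, Rational(1, 2)))), 2) = Pow(Add(Add(14, Pow(10, 2), Mul(9, 10)), Mul(2, Pow(3, Rational(1, 2)))), 2) = Pow(Add(Add(14, 100, 90), Mul(2, Pow(3, Rational(1, 2)))), 2) = Pow(Add(204, Mul(2, Pow(3, Rational(1, 2)))), 2)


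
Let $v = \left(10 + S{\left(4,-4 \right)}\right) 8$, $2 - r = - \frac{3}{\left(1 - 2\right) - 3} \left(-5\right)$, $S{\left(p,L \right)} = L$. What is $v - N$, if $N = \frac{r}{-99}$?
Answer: $\frac{19031}{396} \approx 48.058$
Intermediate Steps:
$r = \frac{23}{4}$ ($r = 2 - - \frac{3}{\left(1 - 2\right) - 3} \left(-5\right) = 2 - - \frac{3}{-1 - 3} \left(-5\right) = 2 - - \frac{3}{-4} \left(-5\right) = 2 - \left(-3\right) \left(- \frac{1}{4}\right) \left(-5\right) = 2 - \frac{3}{4} \left(-5\right) = 2 - - \frac{15}{4} = 2 + \frac{15}{4} = \frac{23}{4} \approx 5.75$)
$N = - \frac{23}{396}$ ($N = \frac{23}{4 \left(-99\right)} = \frac{23}{4} \left(- \frac{1}{99}\right) = - \frac{23}{396} \approx -0.058081$)
$v = 48$ ($v = \left(10 - 4\right) 8 = 6 \cdot 8 = 48$)
$v - N = 48 - - \frac{23}{396} = 48 + \frac{23}{396} = \frac{19031}{396}$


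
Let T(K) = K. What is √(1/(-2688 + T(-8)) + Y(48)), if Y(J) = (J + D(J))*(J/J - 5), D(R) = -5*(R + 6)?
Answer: √1613587678/1348 ≈ 29.799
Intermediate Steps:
D(R) = -30 - 5*R (D(R) = -5*(6 + R) = -(30 + 5*R) = -30 - 5*R)
Y(J) = 120 + 16*J (Y(J) = (J + (-30 - 5*J))*(J/J - 5) = (-30 - 4*J)*(1 - 5) = (-30 - 4*J)*(-4) = 120 + 16*J)
√(1/(-2688 + T(-8)) + Y(48)) = √(1/(-2688 - 8) + (120 + 16*48)) = √(1/(-2696) + (120 + 768)) = √(-1/2696 + 888) = √(2394047/2696) = √1613587678/1348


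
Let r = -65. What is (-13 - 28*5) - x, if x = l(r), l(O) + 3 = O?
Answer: -85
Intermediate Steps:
l(O) = -3 + O
x = -68 (x = -3 - 65 = -68)
(-13 - 28*5) - x = (-13 - 28*5) - 1*(-68) = (-13 - 7*20) + 68 = (-13 - 140) + 68 = -153 + 68 = -85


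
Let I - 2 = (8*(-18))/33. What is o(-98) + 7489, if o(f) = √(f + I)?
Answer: 7489 + 4*I*√759/11 ≈ 7489.0 + 10.018*I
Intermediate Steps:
I = -26/11 (I = 2 + (8*(-18))/33 = 2 - 144*1/33 = 2 - 48/11 = -26/11 ≈ -2.3636)
o(f) = √(-26/11 + f) (o(f) = √(f - 26/11) = √(-26/11 + f))
o(-98) + 7489 = √(-286 + 121*(-98))/11 + 7489 = √(-286 - 11858)/11 + 7489 = √(-12144)/11 + 7489 = (4*I*√759)/11 + 7489 = 4*I*√759/11 + 7489 = 7489 + 4*I*√759/11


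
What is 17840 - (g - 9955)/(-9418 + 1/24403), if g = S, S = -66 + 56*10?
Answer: 4099890884737/229827453 ≈ 17839.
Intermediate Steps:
S = 494 (S = -66 + 560 = 494)
g = 494
17840 - (g - 9955)/(-9418 + 1/24403) = 17840 - (494 - 9955)/(-9418 + 1/24403) = 17840 - (-9461)/(-9418 + 1/24403) = 17840 - (-9461)/(-229827453/24403) = 17840 - (-9461)*(-24403)/229827453 = 17840 - 1*230876783/229827453 = 17840 - 230876783/229827453 = 4099890884737/229827453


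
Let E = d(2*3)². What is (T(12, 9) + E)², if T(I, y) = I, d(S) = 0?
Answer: 144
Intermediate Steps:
E = 0 (E = 0² = 0)
(T(12, 9) + E)² = (12 + 0)² = 12² = 144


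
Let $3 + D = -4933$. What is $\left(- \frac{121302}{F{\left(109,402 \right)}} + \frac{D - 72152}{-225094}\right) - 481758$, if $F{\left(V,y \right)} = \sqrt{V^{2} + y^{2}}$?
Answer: $- \frac{54220379082}{112547} - \frac{121302 \sqrt{173485}}{173485} \approx -4.8205 \cdot 10^{5}$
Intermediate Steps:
$D = -4936$ ($D = -3 - 4933 = -4936$)
$\left(- \frac{121302}{F{\left(109,402 \right)}} + \frac{D - 72152}{-225094}\right) - 481758 = \left(- \frac{121302}{\sqrt{109^{2} + 402^{2}}} + \frac{-4936 - 72152}{-225094}\right) - 481758 = \left(- \frac{121302}{\sqrt{11881 + 161604}} - - \frac{38544}{112547}\right) - 481758 = \left(- \frac{121302}{\sqrt{173485}} + \frac{38544}{112547}\right) - 481758 = \left(- 121302 \frac{\sqrt{173485}}{173485} + \frac{38544}{112547}\right) - 481758 = \left(- \frac{121302 \sqrt{173485}}{173485} + \frac{38544}{112547}\right) - 481758 = \left(\frac{38544}{112547} - \frac{121302 \sqrt{173485}}{173485}\right) - 481758 = - \frac{54220379082}{112547} - \frac{121302 \sqrt{173485}}{173485}$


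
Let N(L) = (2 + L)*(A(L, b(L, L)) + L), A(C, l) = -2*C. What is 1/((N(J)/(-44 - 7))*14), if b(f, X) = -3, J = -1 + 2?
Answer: 17/14 ≈ 1.2143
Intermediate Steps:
J = 1
N(L) = -L*(2 + L) (N(L) = (2 + L)*(-2*L + L) = (2 + L)*(-L) = -L*(2 + L))
1/((N(J)/(-44 - 7))*14) = 1/(((1*(-2 - 1*1))/(-44 - 7))*14) = 1/(((1*(-2 - 1))/(-51))*14) = 1/(-(-3)/51*14) = 1/(-1/51*(-3)*14) = 1/((1/17)*14) = 1/(14/17) = 17/14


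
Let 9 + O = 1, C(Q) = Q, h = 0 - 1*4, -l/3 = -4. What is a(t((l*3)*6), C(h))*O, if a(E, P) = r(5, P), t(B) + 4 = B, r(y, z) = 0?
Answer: 0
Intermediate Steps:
l = 12 (l = -3*(-4) = 12)
t(B) = -4 + B
h = -4 (h = 0 - 4 = -4)
a(E, P) = 0
O = -8 (O = -9 + 1 = -8)
a(t((l*3)*6), C(h))*O = 0*(-8) = 0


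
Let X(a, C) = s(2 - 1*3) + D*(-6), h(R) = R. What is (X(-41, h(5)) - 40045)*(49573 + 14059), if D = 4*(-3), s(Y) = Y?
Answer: -2543625568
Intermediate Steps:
D = -12
X(a, C) = 71 (X(a, C) = (2 - 1*3) - 12*(-6) = (2 - 3) + 72 = -1 + 72 = 71)
(X(-41, h(5)) - 40045)*(49573 + 14059) = (71 - 40045)*(49573 + 14059) = -39974*63632 = -2543625568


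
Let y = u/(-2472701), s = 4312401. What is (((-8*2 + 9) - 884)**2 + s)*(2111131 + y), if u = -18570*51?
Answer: 1567988020779458946/145453 ≈ 1.0780e+13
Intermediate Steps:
u = -947070
y = 55710/145453 (y = -947070/(-2472701) = -947070*(-1/2472701) = 55710/145453 ≈ 0.38301)
(((-8*2 + 9) - 884)**2 + s)*(2111131 + y) = (((-8*2 + 9) - 884)**2 + 4312401)*(2111131 + 55710/145453) = (((-16 + 9) - 884)**2 + 4312401)*(307070393053/145453) = ((-7 - 884)**2 + 4312401)*(307070393053/145453) = ((-891)**2 + 4312401)*(307070393053/145453) = (793881 + 4312401)*(307070393053/145453) = 5106282*(307070393053/145453) = 1567988020779458946/145453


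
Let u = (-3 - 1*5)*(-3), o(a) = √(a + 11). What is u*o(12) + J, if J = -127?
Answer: -127 + 24*√23 ≈ -11.900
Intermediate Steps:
o(a) = √(11 + a)
u = 24 (u = (-3 - 5)*(-3) = -8*(-3) = 24)
u*o(12) + J = 24*√(11 + 12) - 127 = 24*√23 - 127 = -127 + 24*√23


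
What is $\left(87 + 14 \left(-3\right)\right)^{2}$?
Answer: $2025$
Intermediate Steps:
$\left(87 + 14 \left(-3\right)\right)^{2} = \left(87 - 42\right)^{2} = 45^{2} = 2025$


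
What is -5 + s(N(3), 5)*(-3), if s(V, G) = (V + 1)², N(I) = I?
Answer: -53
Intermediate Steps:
s(V, G) = (1 + V)²
-5 + s(N(3), 5)*(-3) = -5 + (1 + 3)²*(-3) = -5 + 4²*(-3) = -5 + 16*(-3) = -5 - 48 = -53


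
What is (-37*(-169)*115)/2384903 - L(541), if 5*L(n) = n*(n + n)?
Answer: -1396027994411/11924515 ≈ -1.1707e+5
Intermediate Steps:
L(n) = 2*n²/5 (L(n) = (n*(n + n))/5 = (n*(2*n))/5 = (2*n²)/5 = 2*n²/5)
(-37*(-169)*115)/2384903 - L(541) = (-37*(-169)*115)/2384903 - 2*541²/5 = (6253*115)*(1/2384903) - 2*292681/5 = 719095*(1/2384903) - 1*585362/5 = 719095/2384903 - 585362/5 = -1396027994411/11924515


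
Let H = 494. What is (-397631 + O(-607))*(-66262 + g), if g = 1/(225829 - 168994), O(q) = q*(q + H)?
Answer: 27536997622928/1263 ≈ 2.1803e+10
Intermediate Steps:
O(q) = q*(494 + q) (O(q) = q*(q + 494) = q*(494 + q))
g = 1/56835 ≈ 1.7595e-5
(-397631 + O(-607))*(-66262 + g) = (-397631 - 607*(494 - 607))*(-66262 + 1/56835) = (-397631 - 607*(-113))*(-3766000769/56835) = (-397631 + 68591)*(-3766000769/56835) = -329040*(-3766000769/56835) = 27536997622928/1263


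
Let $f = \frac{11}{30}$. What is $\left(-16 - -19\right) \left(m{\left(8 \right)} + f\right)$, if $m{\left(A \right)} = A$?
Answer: $\frac{251}{10} \approx 25.1$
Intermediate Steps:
$f = \frac{11}{30}$ ($f = 11 \cdot \frac{1}{30} = \frac{11}{30} \approx 0.36667$)
$\left(-16 - -19\right) \left(m{\left(8 \right)} + f\right) = \left(-16 - -19\right) \left(8 + \frac{11}{30}\right) = \left(-16 + 19\right) \frac{251}{30} = 3 \cdot \frac{251}{30} = \frac{251}{10}$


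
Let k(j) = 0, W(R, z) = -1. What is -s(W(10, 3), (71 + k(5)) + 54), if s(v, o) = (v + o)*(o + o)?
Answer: -31000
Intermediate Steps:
s(v, o) = 2*o*(o + v) (s(v, o) = (o + v)*(2*o) = 2*o*(o + v))
-s(W(10, 3), (71 + k(5)) + 54) = -2*((71 + 0) + 54)*(((71 + 0) + 54) - 1) = -2*(71 + 54)*((71 + 54) - 1) = -2*125*(125 - 1) = -2*125*124 = -1*31000 = -31000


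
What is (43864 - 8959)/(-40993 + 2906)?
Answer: -34905/38087 ≈ -0.91645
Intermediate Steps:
(43864 - 8959)/(-40993 + 2906) = 34905/(-38087) = 34905*(-1/38087) = -34905/38087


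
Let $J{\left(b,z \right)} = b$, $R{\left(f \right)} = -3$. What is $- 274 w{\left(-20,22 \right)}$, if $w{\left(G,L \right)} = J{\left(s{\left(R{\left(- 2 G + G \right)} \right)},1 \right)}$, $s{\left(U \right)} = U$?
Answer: $822$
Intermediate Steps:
$w{\left(G,L \right)} = -3$
$- 274 w{\left(-20,22 \right)} = \left(-274\right) \left(-3\right) = 822$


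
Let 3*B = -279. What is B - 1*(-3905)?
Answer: 3812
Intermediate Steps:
B = -93 (B = (⅓)*(-279) = -93)
B - 1*(-3905) = -93 - 1*(-3905) = -93 + 3905 = 3812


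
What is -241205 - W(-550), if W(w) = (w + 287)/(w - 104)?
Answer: -157748333/654 ≈ -2.4121e+5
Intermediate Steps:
W(w) = (287 + w)/(-104 + w)
-241205 - W(-550) = -241205 - (287 - 550)/(-104 - 550) = -241205 - (-263)/(-654) = -241205 - (-1)*(-263)/654 = -241205 - 1*263/654 = -241205 - 263/654 = -157748333/654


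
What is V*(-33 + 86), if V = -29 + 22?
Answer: -371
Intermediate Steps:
V = -7
V*(-33 + 86) = -7*(-33 + 86) = -7*53 = -371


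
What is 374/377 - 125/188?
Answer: 23187/70876 ≈ 0.32715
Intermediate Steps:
374/377 - 125/188 = 23187/70876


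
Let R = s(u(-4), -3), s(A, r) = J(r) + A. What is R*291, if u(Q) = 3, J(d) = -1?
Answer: 582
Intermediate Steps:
s(A, r) = -1 + A
R = 2 (R = -1 + 3 = 2)
R*291 = 2*291 = 582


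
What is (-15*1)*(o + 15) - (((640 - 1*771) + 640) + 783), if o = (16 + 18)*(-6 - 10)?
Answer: 6643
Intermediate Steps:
o = -544 (o = 34*(-16) = -544)
(-15*1)*(o + 15) - (((640 - 1*771) + 640) + 783) = (-15*1)*(-544 + 15) - (((640 - 1*771) + 640) + 783) = -15*(-529) - (((640 - 771) + 640) + 783) = 7935 - ((-131 + 640) + 783) = 7935 - (509 + 783) = 7935 - 1*1292 = 7935 - 1292 = 6643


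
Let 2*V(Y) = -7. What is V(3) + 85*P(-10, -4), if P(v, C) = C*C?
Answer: 2713/2 ≈ 1356.5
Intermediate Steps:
V(Y) = -7/2 (V(Y) = (½)*(-7) = -7/2)
P(v, C) = C²
V(3) + 85*P(-10, -4) = -7/2 + 85*(-4)² = -7/2 + 85*16 = -7/2 + 1360 = 2713/2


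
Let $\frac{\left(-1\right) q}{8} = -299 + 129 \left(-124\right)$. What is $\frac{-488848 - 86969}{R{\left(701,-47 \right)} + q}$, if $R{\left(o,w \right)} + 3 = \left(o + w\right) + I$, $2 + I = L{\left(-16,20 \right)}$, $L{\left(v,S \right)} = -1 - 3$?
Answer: $- \frac{575817}{131005} \approx -4.3954$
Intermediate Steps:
$L{\left(v,S \right)} = -4$ ($L{\left(v,S \right)} = -1 - 3 = -4$)
$I = -6$ ($I = -2 - 4 = -6$)
$R{\left(o,w \right)} = -9 + o + w$ ($R{\left(o,w \right)} = -3 - \left(6 - o - w\right) = -3 + \left(-6 + o + w\right) = -9 + o + w$)
$q = 130360$ ($q = - 8 \left(-299 + 129 \left(-124\right)\right) = - 8 \left(-299 - 15996\right) = \left(-8\right) \left(-16295\right) = 130360$)
$\frac{-488848 - 86969}{R{\left(701,-47 \right)} + q} = \frac{-488848 - 86969}{\left(-9 + 701 - 47\right) + 130360} = - \frac{575817}{645 + 130360} = - \frac{575817}{131005}$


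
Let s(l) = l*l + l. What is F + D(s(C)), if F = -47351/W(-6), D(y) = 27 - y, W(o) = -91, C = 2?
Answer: 49262/91 ≈ 541.34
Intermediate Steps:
s(l) = l + l² (s(l) = l² + l = l + l²)
F = 47351/91 (F = -47351/(-91) = -47351*(-1/91) = 47351/91 ≈ 520.34)
F + D(s(C)) = 47351/91 + (27 - 2*(1 + 2)) = 47351/91 + (27 - 2*3) = 47351/91 + (27 - 1*6) = 47351/91 + (27 - 6) = 47351/91 + 21 = 49262/91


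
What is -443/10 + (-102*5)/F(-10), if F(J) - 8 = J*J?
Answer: -2206/45 ≈ -49.022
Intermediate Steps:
F(J) = 8 + J**2 (F(J) = 8 + J*J = 8 + J**2)
-443/10 + (-102*5)/F(-10) = -443/10 + (-102*5)/(8 + (-10)**2) = -443*1/10 - 510/(8 + 100) = -443/10 - 510/108 = -443/10 - 510*1/108 = -443/10 - 85/18 = -2206/45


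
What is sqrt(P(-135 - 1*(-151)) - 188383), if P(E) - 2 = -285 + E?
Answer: 35*I*sqrt(154) ≈ 434.34*I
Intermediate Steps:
P(E) = -283 + E (P(E) = 2 + (-285 + E) = -283 + E)
sqrt(P(-135 - 1*(-151)) - 188383) = sqrt((-283 + (-135 - 1*(-151))) - 188383) = sqrt((-283 + (-135 + 151)) - 188383) = sqrt((-283 + 16) - 188383) = sqrt(-267 - 188383) = sqrt(-188650) = 35*I*sqrt(154)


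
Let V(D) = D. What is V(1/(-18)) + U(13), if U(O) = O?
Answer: 233/18 ≈ 12.944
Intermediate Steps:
V(1/(-18)) + U(13) = 1/(-18) + 13 = 1*(-1/18) + 13 = -1/18 + 13 = 233/18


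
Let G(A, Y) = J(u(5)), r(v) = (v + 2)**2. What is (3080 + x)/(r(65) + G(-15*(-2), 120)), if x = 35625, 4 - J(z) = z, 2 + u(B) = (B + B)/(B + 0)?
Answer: 38705/4493 ≈ 8.6145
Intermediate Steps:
u(B) = 0 (u(B) = -2 + (B + B)/(B + 0) = -2 + (2*B)/B = -2 + 2 = 0)
J(z) = 4 - z
r(v) = (2 + v)**2
G(A, Y) = 4 (G(A, Y) = 4 - 1*0 = 4 + 0 = 4)
(3080 + x)/(r(65) + G(-15*(-2), 120)) = (3080 + 35625)/((2 + 65)**2 + 4) = 38705/(67**2 + 4) = 38705/(4489 + 4) = 38705/4493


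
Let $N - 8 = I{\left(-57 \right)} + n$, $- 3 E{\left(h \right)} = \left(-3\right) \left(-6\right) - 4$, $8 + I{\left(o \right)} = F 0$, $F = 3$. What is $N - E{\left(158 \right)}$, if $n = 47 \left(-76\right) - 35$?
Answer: $- \frac{10807}{3} \approx -3602.3$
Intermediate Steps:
$I{\left(o \right)} = -8$ ($I{\left(o \right)} = -8 + 3 \cdot 0 = -8 + 0 = -8$)
$n = -3607$ ($n = -3572 - 35 = -3607$)
$E{\left(h \right)} = - \frac{14}{3}$ ($E{\left(h \right)} = - \frac{\left(-3\right) \left(-6\right) - 4}{3} = - \frac{18 - 4}{3} = \left(- \frac{1}{3}\right) 14 = - \frac{14}{3}$)
$N = -3607$ ($N = 8 - 3615 = -3607$)
$N - E{\left(158 \right)} = -3607 - - \frac{14}{3} = -3607 + \frac{14}{3} = - \frac{10807}{3}$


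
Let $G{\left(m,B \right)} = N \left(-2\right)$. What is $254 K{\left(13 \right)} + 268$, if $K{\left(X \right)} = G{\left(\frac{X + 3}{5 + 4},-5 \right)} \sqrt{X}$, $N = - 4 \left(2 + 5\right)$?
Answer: $268 + 14224 \sqrt{13} \approx 51553.0$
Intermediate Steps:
$N = -28$ ($N = \left(-4\right) 7 = -28$)
$G{\left(m,B \right)} = 56$ ($G{\left(m,B \right)} = \left(-28\right) \left(-2\right) = 56$)
$K{\left(X \right)} = 56 \sqrt{X}$
$254 K{\left(13 \right)} + 268 = 254 \cdot 56 \sqrt{13} + 268 = 14224 \sqrt{13} + 268 = 268 + 14224 \sqrt{13}$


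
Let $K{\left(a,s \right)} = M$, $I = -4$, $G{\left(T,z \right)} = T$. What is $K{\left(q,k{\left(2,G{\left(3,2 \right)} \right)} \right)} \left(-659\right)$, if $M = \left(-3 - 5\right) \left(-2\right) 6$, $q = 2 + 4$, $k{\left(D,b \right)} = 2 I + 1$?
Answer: $-63264$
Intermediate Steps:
$k{\left(D,b \right)} = -7$ ($k{\left(D,b \right)} = 2 \left(-4\right) + 1 = -8 + 1 = -7$)
$q = 6$
$M = 96$ ($M = \left(-8\right) \left(-2\right) 6 = 16 \cdot 6 = 96$)
$K{\left(a,s \right)} = 96$
$K{\left(q,k{\left(2,G{\left(3,2 \right)} \right)} \right)} \left(-659\right) = 96 \left(-659\right) = -63264$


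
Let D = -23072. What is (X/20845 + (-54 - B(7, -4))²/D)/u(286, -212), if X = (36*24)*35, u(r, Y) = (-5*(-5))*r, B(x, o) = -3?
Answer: 128695887/687738251200 ≈ 0.00018713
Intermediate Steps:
u(r, Y) = 25*r
X = 30240 (X = 864*35 = 30240)
(X/20845 + (-54 - B(7, -4))²/D)/u(286, -212) = (30240/20845 + (-54 - 1*(-3))²/(-23072))/((25*286)) = (30240*(1/20845) + (-54 + 3)²*(-1/23072))/7150 = (6048/4169 + (-51)²*(-1/23072))*(1/7150) = (6048/4169 + 2601*(-1/23072))*(1/7150) = (6048/4169 - 2601/23072)*(1/7150) = (128695887/96187168)*(1/7150) = 128695887/687738251200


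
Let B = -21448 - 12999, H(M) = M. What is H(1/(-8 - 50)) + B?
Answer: -1997927/58 ≈ -34447.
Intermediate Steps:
B = -34447
H(1/(-8 - 50)) + B = 1/(-8 - 50) - 34447 = 1/(-58) - 34447 = -1/58 - 34447 = -1997927/58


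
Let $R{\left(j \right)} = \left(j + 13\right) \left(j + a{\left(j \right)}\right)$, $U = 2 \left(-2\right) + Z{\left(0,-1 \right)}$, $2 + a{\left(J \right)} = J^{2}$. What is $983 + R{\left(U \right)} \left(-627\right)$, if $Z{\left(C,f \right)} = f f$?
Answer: $-24097$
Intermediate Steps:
$a{\left(J \right)} = -2 + J^{2}$
$Z{\left(C,f \right)} = f^{2}$
$U = -3$ ($U = 2 \left(-2\right) + \left(-1\right)^{2} = -4 + 1 = -3$)
$R{\left(j \right)} = \left(13 + j\right) \left(-2 + j + j^{2}\right)$ ($R{\left(j \right)} = \left(j + 13\right) \left(j + \left(-2 + j^{2}\right)\right) = \left(13 + j\right) \left(-2 + j + j^{2}\right)$)
$983 + R{\left(U \right)} \left(-627\right) = 983 + \left(-26 + \left(-3\right)^{3} + 11 \left(-3\right) + 14 \left(-3\right)^{2}\right) \left(-627\right) = 983 + \left(-26 - 27 - 33 + 14 \cdot 9\right) \left(-627\right) = 983 + \left(-26 - 27 - 33 + 126\right) \left(-627\right) = 983 + 40 \left(-627\right) = 983 - 25080 = -24097$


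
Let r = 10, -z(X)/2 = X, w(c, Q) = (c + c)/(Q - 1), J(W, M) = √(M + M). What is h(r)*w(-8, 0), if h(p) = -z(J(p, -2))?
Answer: 64*I ≈ 64.0*I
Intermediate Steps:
J(W, M) = √2*√M (J(W, M) = √(2*M) = √2*√M)
w(c, Q) = 2*c/(-1 + Q) (w(c, Q) = (2*c)/(-1 + Q) = 2*c/(-1 + Q))
z(X) = -2*X
h(p) = 4*I (h(p) = -(-2)*√2*√(-2) = -(-2)*√2*(I*√2) = -(-2)*2*I = -(-4)*I = 4*I)
h(r)*w(-8, 0) = (4*I)*(2*(-8)/(-1 + 0)) = (4*I)*(2*(-8)/(-1)) = (4*I)*(2*(-8)*(-1)) = (4*I)*16 = 64*I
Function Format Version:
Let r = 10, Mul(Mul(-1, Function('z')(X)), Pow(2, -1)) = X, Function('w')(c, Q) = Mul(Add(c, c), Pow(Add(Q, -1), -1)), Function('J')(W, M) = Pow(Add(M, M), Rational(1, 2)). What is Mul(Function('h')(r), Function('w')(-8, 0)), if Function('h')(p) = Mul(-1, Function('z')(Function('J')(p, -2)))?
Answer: Mul(64, I) ≈ Mul(64.000, I)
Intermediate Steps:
Function('J')(W, M) = Mul(Pow(2, Rational(1, 2)), Pow(M, Rational(1, 2))) (Function('J')(W, M) = Pow(Mul(2, M), Rational(1, 2)) = Mul(Pow(2, Rational(1, 2)), Pow(M, Rational(1, 2))))
Function('w')(c, Q) = Mul(2, c, Pow(Add(-1, Q), -1)) (Function('w')(c, Q) = Mul(Mul(2, c), Pow(Add(-1, Q), -1)) = Mul(2, c, Pow(Add(-1, Q), -1)))
Function('z')(X) = Mul(-2, X)
Function('h')(p) = Mul(4, I) (Function('h')(p) = Mul(-1, Mul(-2, Mul(Pow(2, Rational(1, 2)), Pow(-2, Rational(1, 2))))) = Mul(-1, Mul(-2, Mul(Pow(2, Rational(1, 2)), Mul(I, Pow(2, Rational(1, 2)))))) = Mul(-1, Mul(-2, Mul(2, I))) = Mul(-1, Mul(-4, I)) = Mul(4, I))
Mul(Function('h')(r), Function('w')(-8, 0)) = Mul(Mul(4, I), Mul(2, -8, Pow(Add(-1, 0), -1))) = Mul(Mul(4, I), Mul(2, -8, Pow(-1, -1))) = Mul(Mul(4, I), Mul(2, -8, -1)) = Mul(Mul(4, I), 16) = Mul(64, I)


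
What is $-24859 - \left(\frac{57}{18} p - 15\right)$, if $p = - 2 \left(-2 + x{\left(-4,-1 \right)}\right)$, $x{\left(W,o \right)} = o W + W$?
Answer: $- \frac{74570}{3} \approx -24857.0$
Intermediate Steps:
$x{\left(W,o \right)} = W + W o$ ($x{\left(W,o \right)} = W o + W = W + W o$)
$p = 4$ ($p = - 2 \left(-2 - 4 \left(1 - 1\right)\right) = - 2 \left(-2 - 0\right) = - 2 \left(-2 + 0\right) = \left(-2\right) \left(-2\right) = 4$)
$-24859 - \left(\frac{57}{18} p - 15\right) = -24859 - \left(\frac{57}{18} \cdot 4 - 15\right) = -24859 - \left(57 \cdot \frac{1}{18} \cdot 4 - 15\right) = -24859 - \left(\frac{19}{6} \cdot 4 - 15\right) = -24859 - \left(\frac{38}{3} - 15\right) = -24859 - - \frac{7}{3} = -24859 + \frac{7}{3} = - \frac{74570}{3}$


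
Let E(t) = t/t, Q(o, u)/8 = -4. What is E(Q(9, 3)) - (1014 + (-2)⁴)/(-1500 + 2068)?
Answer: -231/284 ≈ -0.81338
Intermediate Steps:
Q(o, u) = -32 (Q(o, u) = 8*(-4) = -32)
E(t) = 1
E(Q(9, 3)) - (1014 + (-2)⁴)/(-1500 + 2068) = 1 - (1014 + (-2)⁴)/(-1500 + 2068) = 1 - (1014 + 16)/568 = 1 - 1030/568 = 1 - 1*515/284 = 1 - 515/284 = -231/284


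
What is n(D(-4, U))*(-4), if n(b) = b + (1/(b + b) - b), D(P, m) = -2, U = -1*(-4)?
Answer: 1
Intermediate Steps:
U = 4
n(b) = 1/(2*b) (n(b) = b + (1/(2*b) - b) = 1/(2*b))
n(D(-4, U))*(-4) = ((½)/(-2))*(-4) = ((½)*(-½))*(-4) = -¼*(-4) = 1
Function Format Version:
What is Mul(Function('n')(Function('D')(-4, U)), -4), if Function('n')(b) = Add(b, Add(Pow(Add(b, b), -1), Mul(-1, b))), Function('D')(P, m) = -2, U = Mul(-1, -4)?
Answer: 1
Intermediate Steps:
U = 4
Function('n')(b) = Mul(Rational(1, 2), Pow(b, -1)) (Function('n')(b) = Add(b, Add(Pow(Mul(2, b), -1), Mul(-1, b))) = Add(b, Add(Mul(Rational(1, 2), Pow(b, -1)), Mul(-1, b))) = Mul(Rational(1, 2), Pow(b, -1)))
Mul(Function('n')(Function('D')(-4, U)), -4) = Mul(Mul(Rational(1, 2), Pow(-2, -1)), -4) = Mul(Mul(Rational(1, 2), Rational(-1, 2)), -4) = Mul(Rational(-1, 4), -4) = 1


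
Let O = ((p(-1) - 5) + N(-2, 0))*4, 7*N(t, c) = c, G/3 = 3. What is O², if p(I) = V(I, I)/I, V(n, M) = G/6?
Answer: 676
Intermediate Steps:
G = 9 (G = 3*3 = 9)
N(t, c) = c/7
V(n, M) = 3/2 (V(n, M) = 9/6 = 9*(⅙) = 3/2)
p(I) = 3/(2*I)
O = -26 (O = (((3/2)/(-1) - 5) + (⅐)*0)*4 = (((3/2)*(-1) - 5) + 0)*4 = ((-3/2 - 5) + 0)*4 = (-13/2 + 0)*4 = -13/2*4 = -26)
O² = (-26)² = 676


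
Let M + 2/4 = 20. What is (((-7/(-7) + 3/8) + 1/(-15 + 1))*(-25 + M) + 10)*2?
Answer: 317/56 ≈ 5.6607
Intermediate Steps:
M = 39/2 (M = -1/2 + 20 = 39/2 ≈ 19.500)
(((-7/(-7) + 3/8) + 1/(-15 + 1))*(-25 + M) + 10)*2 = (((-7/(-7) + 3/8) + 1/(-15 + 1))*(-25 + 39/2) + 10)*2 = (((-7*(-1/7) + 3*(1/8)) + 1/(-14))*(-11/2) + 10)*2 = (((1 + 3/8) - 1/14)*(-11/2) + 10)*2 = ((11/8 - 1/14)*(-11/2) + 10)*2 = ((73/56)*(-11/2) + 10)*2 = (-803/112 + 10)*2 = (317/112)*2 = 317/56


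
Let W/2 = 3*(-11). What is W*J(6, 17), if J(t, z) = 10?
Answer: -660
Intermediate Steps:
W = -66 (W = 2*(3*(-11)) = 2*(-33) = -66)
W*J(6, 17) = -66*10 = -660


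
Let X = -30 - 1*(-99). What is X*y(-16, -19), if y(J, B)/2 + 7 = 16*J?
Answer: -36294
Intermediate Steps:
y(J, B) = -14 + 32*J (y(J, B) = -14 + 2*(16*J) = -14 + 32*J)
X = 69 (X = -30 + 99 = 69)
X*y(-16, -19) = 69*(-14 + 32*(-16)) = 69*(-14 - 512) = 69*(-526) = -36294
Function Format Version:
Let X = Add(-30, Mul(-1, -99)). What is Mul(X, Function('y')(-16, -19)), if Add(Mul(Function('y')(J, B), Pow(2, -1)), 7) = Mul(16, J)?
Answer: -36294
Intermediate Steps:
Function('y')(J, B) = Add(-14, Mul(32, J)) (Function('y')(J, B) = Add(-14, Mul(2, Mul(16, J))) = Add(-14, Mul(32, J)))
X = 69 (X = Add(-30, 99) = 69)
Mul(X, Function('y')(-16, -19)) = Mul(69, Add(-14, Mul(32, -16))) = Mul(69, Add(-14, -512)) = Mul(69, -526) = -36294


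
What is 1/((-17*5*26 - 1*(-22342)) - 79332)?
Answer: -1/59200 ≈ -1.6892e-5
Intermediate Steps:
1/((-17*5*26 - 1*(-22342)) - 79332) = 1/((-85*26 + 22342) - 79332) = 1/((-2210 + 22342) - 79332) = 1/(20132 - 79332) = 1/(-59200) = -1/59200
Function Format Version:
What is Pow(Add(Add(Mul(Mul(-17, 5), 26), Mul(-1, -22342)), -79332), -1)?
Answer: Rational(-1, 59200) ≈ -1.6892e-5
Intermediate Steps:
Pow(Add(Add(Mul(Mul(-17, 5), 26), Mul(-1, -22342)), -79332), -1) = Pow(Add(Add(Mul(-85, 26), 22342), -79332), -1) = Pow(Add(Add(-2210, 22342), -79332), -1) = Pow(Add(20132, -79332), -1) = Pow(-59200, -1) = Rational(-1, 59200)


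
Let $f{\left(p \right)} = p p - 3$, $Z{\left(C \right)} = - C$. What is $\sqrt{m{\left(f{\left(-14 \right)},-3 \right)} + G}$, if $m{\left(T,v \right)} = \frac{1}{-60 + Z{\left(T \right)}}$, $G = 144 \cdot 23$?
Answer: $\frac{\sqrt{211997555}}{253} \approx 57.55$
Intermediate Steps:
$f{\left(p \right)} = -3 + p^{2}$ ($f{\left(p \right)} = p^{2} - 3 = -3 + p^{2}$)
$G = 3312$
$m{\left(T,v \right)} = \frac{1}{-60 - T}$
$\sqrt{m{\left(f{\left(-14 \right)},-3 \right)} + G} = \sqrt{- \frac{1}{60 - \left(3 - \left(-14\right)^{2}\right)} + 3312} = \sqrt{- \frac{1}{60 + \left(-3 + 196\right)} + 3312} = \sqrt{- \frac{1}{60 + 193} + 3312} = \sqrt{- \frac{1}{253} + 3312} = \sqrt{\frac{837935}{253}} = \frac{\sqrt{211997555}}{253}$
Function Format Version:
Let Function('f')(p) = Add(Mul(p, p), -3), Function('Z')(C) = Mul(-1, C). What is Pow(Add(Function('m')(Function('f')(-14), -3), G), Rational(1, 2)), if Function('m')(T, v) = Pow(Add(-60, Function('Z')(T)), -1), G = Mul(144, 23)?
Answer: Mul(Rational(1, 253), Pow(211997555, Rational(1, 2))) ≈ 57.550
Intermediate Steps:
Function('f')(p) = Add(-3, Pow(p, 2)) (Function('f')(p) = Add(Pow(p, 2), -3) = Add(-3, Pow(p, 2)))
G = 3312
Function('m')(T, v) = Pow(Add(-60, Mul(-1, T)), -1)
Pow(Add(Function('m')(Function('f')(-14), -3), G), Rational(1, 2)) = Pow(Add(Mul(-1, Pow(Add(60, Add(-3, Pow(-14, 2))), -1)), 3312), Rational(1, 2)) = Pow(Add(Mul(-1, Pow(Add(60, Add(-3, 196)), -1)), 3312), Rational(1, 2)) = Pow(Add(Mul(-1, Pow(Add(60, 193), -1)), 3312), Rational(1, 2)) = Pow(Add(Mul(-1, Pow(253, -1)), 3312), Rational(1, 2)) = Pow(Add(Mul(-1, Rational(1, 253)), 3312), Rational(1, 2)) = Pow(Add(Rational(-1, 253), 3312), Rational(1, 2)) = Pow(Rational(837935, 253), Rational(1, 2)) = Mul(Rational(1, 253), Pow(211997555, Rational(1, 2)))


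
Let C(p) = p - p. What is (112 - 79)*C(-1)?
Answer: 0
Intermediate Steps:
C(p) = 0
(112 - 79)*C(-1) = (112 - 79)*0 = 33*0 = 0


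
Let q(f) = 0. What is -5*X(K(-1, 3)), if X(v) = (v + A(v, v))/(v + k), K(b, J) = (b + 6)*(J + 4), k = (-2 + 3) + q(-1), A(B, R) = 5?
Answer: -50/9 ≈ -5.5556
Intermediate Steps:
k = 1 (k = (-2 + 3) + 0 = 1 + 0 = 1)
K(b, J) = (4 + J)*(6 + b) (K(b, J) = (6 + b)*(4 + J) = (4 + J)*(6 + b))
X(v) = (5 + v)/(1 + v) (X(v) = (v + 5)/(v + 1) = (5 + v)/(1 + v))
-5*X(K(-1, 3)) = -5*(5 + (24 + 4*(-1) + 6*3 + 3*(-1)))/(1 + (24 + 4*(-1) + 6*3 + 3*(-1))) = -5*(5 + (24 - 4 + 18 - 3))/(1 + (24 - 4 + 18 - 3)) = -5*(5 + 35)/(1 + 35) = -5*40/36 = -5*10/9 = -50/9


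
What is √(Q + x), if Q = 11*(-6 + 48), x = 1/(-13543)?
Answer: √84736722695/13543 ≈ 21.494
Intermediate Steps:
x = -1/13543 ≈ -7.3839e-5
Q = 462 (Q = 11*42 = 462)
√(Q + x) = √(462 - 1/13543) = √(6256865/13543) = √84736722695/13543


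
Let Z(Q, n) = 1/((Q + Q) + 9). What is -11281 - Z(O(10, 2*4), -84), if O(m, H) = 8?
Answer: -282026/25 ≈ -11281.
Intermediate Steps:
Z(Q, n) = 1/(9 + 2*Q) (Z(Q, n) = 1/(2*Q + 9) = 1/(9 + 2*Q))
-11281 - Z(O(10, 2*4), -84) = -11281 - 1/(9 + 2*8) = -11281 - 1/(9 + 16) = -11281 - 1/25 = -282026/25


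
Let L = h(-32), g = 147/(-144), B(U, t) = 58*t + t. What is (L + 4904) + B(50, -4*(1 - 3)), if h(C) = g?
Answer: 257999/48 ≈ 5375.0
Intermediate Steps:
B(U, t) = 59*t
g = -49/48 (g = 147*(-1/144) = -49/48 ≈ -1.0208)
h(C) = -49/48
L = -49/48 ≈ -1.0208
(L + 4904) + B(50, -4*(1 - 3)) = (-49/48 + 4904) + 59*(-4*(1 - 3)) = 235343/48 + 59*(-4*(-2)) = 235343/48 + 59*8 = 235343/48 + 472 = 257999/48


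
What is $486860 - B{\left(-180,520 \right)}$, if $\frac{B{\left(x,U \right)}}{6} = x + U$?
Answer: $484820$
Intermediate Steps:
$B{\left(x,U \right)} = 6 U + 6 x$ ($B{\left(x,U \right)} = 6 \left(x + U\right) = 6 \left(U + x\right) = 6 U + 6 x$)
$486860 - B{\left(-180,520 \right)} = 486860 - \left(6 \cdot 520 + 6 \left(-180\right)\right) = 486860 - \left(3120 - 1080\right) = 486860 - 2040 = 484820$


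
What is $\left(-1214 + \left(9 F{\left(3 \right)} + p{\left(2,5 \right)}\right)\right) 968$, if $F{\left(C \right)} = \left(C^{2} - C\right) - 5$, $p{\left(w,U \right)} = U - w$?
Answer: $-1163536$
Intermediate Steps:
$F{\left(C \right)} = -5 + C^{2} - C$
$\left(-1214 + \left(9 F{\left(3 \right)} + p{\left(2,5 \right)}\right)\right) 968 = \left(-1214 + \left(9 \left(-5 + 3^{2} - 3\right) + \left(5 - 2\right)\right)\right) 968 = \left(-1214 + \left(9 \left(-5 + 9 - 3\right) + \left(5 - 2\right)\right)\right) 968 = \left(-1214 + \left(9 \cdot 1 + 3\right)\right) 968 = \left(-1214 + \left(9 + 3\right)\right) 968 = \left(-1214 + 12\right) 968 = \left(-1202\right) 968 = -1163536$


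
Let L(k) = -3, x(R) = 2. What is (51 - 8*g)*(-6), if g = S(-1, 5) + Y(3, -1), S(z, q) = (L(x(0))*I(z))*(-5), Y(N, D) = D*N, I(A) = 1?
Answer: 270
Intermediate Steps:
S(z, q) = 15 (S(z, q) = -3*1*(-5) = -3*(-5) = 15)
g = 12 (g = 15 - 1*3 = 15 - 3 = 12)
(51 - 8*g)*(-6) = (51 - 8*12)*(-6) = (51 - 96)*(-6) = -45*(-6) = 270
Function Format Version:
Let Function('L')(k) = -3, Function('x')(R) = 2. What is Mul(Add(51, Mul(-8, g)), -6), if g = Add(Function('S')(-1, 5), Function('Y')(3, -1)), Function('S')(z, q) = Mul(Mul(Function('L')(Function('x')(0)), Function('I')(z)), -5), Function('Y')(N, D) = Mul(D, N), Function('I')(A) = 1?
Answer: 270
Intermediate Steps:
Function('S')(z, q) = 15 (Function('S')(z, q) = Mul(Mul(-3, 1), -5) = Mul(-3, -5) = 15)
g = 12 (g = Add(15, Mul(-1, 3)) = Add(15, -3) = 12)
Mul(Add(51, Mul(-8, g)), -6) = Mul(Add(51, Mul(-8, 12)), -6) = Mul(Add(51, -96), -6) = Mul(-45, -6) = 270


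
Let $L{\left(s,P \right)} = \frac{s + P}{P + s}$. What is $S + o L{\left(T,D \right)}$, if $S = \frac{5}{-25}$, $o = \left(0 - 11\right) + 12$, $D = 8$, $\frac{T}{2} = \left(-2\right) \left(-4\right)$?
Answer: $\frac{4}{5} \approx 0.8$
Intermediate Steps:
$T = 16$ ($T = 2 \left(\left(-2\right) \left(-4\right)\right) = 2 \cdot 8 = 16$)
$L{\left(s,P \right)} = 1$ ($L{\left(s,P \right)} = \frac{P + s}{P + s} = 1$)
$o = 1$ ($o = -11 + 12 = 1$)
$S = - \frac{1}{5}$ ($S = 5 \left(- \frac{1}{25}\right) = - \frac{1}{5} \approx -0.2$)
$S + o L{\left(T,D \right)} = - \frac{1}{5} + 1 \cdot 1 = - \frac{1}{5} + 1 = \frac{4}{5}$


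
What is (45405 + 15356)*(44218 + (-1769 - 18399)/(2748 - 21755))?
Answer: 51067900599134/19007 ≈ 2.6868e+9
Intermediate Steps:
(45405 + 15356)*(44218 + (-1769 - 18399)/(2748 - 21755)) = 60761*(44218 - 20168/(-19007)) = 60761*(44218 - 20168*(-1/19007)) = 60761*(44218 + 20168/19007) = 60761*(840471694/19007) = 51067900599134/19007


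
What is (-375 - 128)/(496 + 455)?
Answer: -503/951 ≈ -0.52892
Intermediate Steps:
(-375 - 128)/(496 + 455) = -503/951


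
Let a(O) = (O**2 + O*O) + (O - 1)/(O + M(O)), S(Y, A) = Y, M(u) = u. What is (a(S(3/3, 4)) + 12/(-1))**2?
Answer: 100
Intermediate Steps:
a(O) = 2*O**2 + (-1 + O)/(2*O) (a(O) = (O**2 + O*O) + (O - 1)/(O + O) = (O**2 + O**2) + (-1 + O)/((2*O)) = 2*O**2 + (-1 + O)*(1/(2*O)) = 2*O**2 + (-1 + O)/(2*O))
(a(S(3/3, 4)) + 12/(-1))**2 = ((-1 + 3/3 + 4*(3/3)**3)/(2*((3/3))) + 12/(-1))**2 = ((-1 + 3*(1/3) + 4*(3*(1/3))**3)/(2*((3*(1/3)))) + 12*(-1))**2 = ((1/2)*(-1 + 1 + 4*1**3)/1 - 12)**2 = ((1/2)*1*(-1 + 1 + 4*1) - 12)**2 = ((1/2)*1*(-1 + 1 + 4) - 12)**2 = ((1/2)*1*4 - 12)**2 = (2 - 12)**2 = (-10)**2 = 100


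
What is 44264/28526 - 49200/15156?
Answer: -30525584/18014169 ≈ -1.6945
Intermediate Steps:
44264/28526 - 49200/15156 = 44264*(1/28526) - 49200*1/15156 = 22132/14263 - 4100/1263 = -30525584/18014169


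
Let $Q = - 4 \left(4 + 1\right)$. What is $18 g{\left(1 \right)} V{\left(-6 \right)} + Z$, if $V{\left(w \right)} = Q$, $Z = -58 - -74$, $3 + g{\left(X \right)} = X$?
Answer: $736$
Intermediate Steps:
$g{\left(X \right)} = -3 + X$
$Z = 16$ ($Z = -58 + 74 = 16$)
$Q = -20$ ($Q = \left(-4\right) 5 = -20$)
$V{\left(w \right)} = -20$
$18 g{\left(1 \right)} V{\left(-6 \right)} + Z = 18 \left(-3 + 1\right) \left(-20\right) + 16 = 18 \left(-2\right) \left(-20\right) + 16 = \left(-36\right) \left(-20\right) + 16 = 720 + 16 = 736$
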